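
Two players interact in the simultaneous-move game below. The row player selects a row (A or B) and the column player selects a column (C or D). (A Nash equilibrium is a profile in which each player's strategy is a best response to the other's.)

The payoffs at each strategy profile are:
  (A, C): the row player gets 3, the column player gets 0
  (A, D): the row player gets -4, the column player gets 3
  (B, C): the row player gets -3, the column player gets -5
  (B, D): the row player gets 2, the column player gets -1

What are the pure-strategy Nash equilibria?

(B, D)

(A, C): the column player prefers D (3 > 0) — not an equilibrium.
(A, D): the row player prefers B (2 > -4) — not an equilibrium.
(B, C): the row player prefers A (3 > -3); the column player prefers D (-1 > -5) — not an equilibrium.
(B, D): the row player gets 2 ≥ -4 from A, and the column player gets -1 ≥ -5 from C — Nash equilibrium.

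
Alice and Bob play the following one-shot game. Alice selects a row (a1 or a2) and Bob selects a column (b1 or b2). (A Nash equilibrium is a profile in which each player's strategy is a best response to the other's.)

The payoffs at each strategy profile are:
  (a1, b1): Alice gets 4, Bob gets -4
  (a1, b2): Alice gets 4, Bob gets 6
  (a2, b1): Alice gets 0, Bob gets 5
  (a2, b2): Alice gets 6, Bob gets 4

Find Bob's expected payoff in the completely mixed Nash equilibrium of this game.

46/11

First find x, the probability Alice plays a1, from Bob's indifference between b1 and b2: −4x + 5(1−x) = 6x + 4(1−x), giving x = 1/11.
Since Bob is indifferent in equilibrium, Bob's expected payoff equals the payoff from either column against (1/11, 10/11). Using b1: −4(1/11) + 5(10/11) = 46/11.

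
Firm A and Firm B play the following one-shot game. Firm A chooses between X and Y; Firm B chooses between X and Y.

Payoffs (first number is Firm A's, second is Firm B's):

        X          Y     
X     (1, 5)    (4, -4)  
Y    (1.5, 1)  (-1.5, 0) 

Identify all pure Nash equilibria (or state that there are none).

(X, X): Firm A prefers Y (1.5 > 1) — not an equilibrium.
(X, Y): Firm B prefers X (5 > -4) — not an equilibrium.
(Y, X): Firm A gets 1.5 ≥ 1 from X, and Firm B gets 1 ≥ 0 from Y — Nash equilibrium.
(Y, Y): Firm A prefers X (4 > -1.5); Firm B prefers X (1 > 0) — not an equilibrium.

(Y, X)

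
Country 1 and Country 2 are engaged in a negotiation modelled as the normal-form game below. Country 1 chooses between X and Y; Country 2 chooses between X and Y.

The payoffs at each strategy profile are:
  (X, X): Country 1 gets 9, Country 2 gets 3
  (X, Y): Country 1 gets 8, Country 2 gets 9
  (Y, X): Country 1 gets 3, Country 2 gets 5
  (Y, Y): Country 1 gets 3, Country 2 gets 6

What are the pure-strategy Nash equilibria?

(X, Y)

(X, X): Country 2 prefers Y (9 > 3) — not an equilibrium.
(X, Y): Country 1 gets 8 ≥ 3 from Y, and Country 2 gets 9 ≥ 3 from X — Nash equilibrium.
(Y, X): Country 1 prefers X (9 > 3); Country 2 prefers Y (6 > 5) — not an equilibrium.
(Y, Y): Country 1 prefers X (8 > 3) — not an equilibrium.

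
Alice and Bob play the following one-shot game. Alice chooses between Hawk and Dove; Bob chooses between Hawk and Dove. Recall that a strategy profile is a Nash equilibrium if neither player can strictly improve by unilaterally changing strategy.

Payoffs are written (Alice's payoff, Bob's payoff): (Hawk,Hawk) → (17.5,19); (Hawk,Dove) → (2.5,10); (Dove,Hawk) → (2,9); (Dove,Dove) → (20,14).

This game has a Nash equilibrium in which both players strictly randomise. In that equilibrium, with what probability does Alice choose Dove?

9/14

Let x be the probability that Alice plays Hawk. In a completely mixed equilibrium, Bob must be indifferent between Hawk and Dove.
Bob's expected payoff from Hawk is 19x + 9(1−x); from Dove it is 10x + 14(1−x).
Setting these equal: 10x + 9 = −4x + 14, so x = 5/14.
Therefore Alice plays Dove with probability 1 − 5/14 = 9/14.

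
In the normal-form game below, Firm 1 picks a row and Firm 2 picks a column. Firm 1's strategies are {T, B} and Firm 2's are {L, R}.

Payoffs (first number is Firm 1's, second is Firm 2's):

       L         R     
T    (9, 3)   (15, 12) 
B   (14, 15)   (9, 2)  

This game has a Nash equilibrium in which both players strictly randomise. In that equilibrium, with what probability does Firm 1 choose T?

13/22

Let x be the probability that Firm 1 plays T. In a completely mixed equilibrium, Firm 2 must be indifferent between L and R.
Firm 2's expected payoff from L is 3x + 15(1−x); from R it is 12x + 2(1−x).
Setting these equal: −12x + 15 = 10x + 2, so x = 13/22.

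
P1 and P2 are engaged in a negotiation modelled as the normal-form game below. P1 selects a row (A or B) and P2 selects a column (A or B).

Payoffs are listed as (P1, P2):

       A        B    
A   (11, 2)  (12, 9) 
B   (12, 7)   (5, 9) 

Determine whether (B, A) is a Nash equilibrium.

No

At (B, A), P1 earns 12; switching to A would give 11, so P1 has no profitable deviation.
P2 earns 7; switching to B would give 9, so P2 would deviate.
Since at least one player can profitably deviate, this is not a Nash equilibrium.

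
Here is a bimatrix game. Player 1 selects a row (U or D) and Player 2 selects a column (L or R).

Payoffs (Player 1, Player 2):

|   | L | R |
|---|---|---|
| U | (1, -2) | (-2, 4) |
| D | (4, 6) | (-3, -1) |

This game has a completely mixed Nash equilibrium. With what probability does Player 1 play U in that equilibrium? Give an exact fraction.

7/13

Let r be the probability that Player 1 plays U. In a completely mixed equilibrium, Player 2 must be indifferent between L and R.
Player 2's expected payoff from L is −2r + 6(1−r); from R it is 4r − (1−r).
Setting these equal: −8r + 6 = 5r − 1, so r = 7/13.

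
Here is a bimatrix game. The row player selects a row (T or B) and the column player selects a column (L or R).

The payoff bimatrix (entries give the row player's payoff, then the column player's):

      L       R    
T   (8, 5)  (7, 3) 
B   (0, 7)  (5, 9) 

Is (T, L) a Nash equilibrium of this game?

Yes

At (T, L), the row player earns 8; switching to B would give 0, so the row player has no profitable deviation.
The column player earns 5; switching to R would give 3, so the column player has no profitable deviation.
Neither player can gain by a unilateral deviation, so this profile is a Nash equilibrium.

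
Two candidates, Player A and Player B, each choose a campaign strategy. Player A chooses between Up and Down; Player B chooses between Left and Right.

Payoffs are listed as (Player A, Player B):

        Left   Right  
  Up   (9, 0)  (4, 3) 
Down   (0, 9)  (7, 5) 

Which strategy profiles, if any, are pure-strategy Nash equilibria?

(Up, Left): Player B prefers Right (3 > 0) — not an equilibrium.
(Up, Right): Player A prefers Down (7 > 4) — not an equilibrium.
(Down, Left): Player A prefers Up (9 > 0) — not an equilibrium.
(Down, Right): Player B prefers Left (9 > 5) — not an equilibrium.

none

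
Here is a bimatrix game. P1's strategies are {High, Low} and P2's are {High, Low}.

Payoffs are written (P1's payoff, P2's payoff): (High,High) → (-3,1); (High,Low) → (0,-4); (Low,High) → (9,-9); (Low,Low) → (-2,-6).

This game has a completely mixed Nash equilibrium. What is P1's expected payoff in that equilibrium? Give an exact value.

-3/7

First find y, the probability P2 plays High, from P1's indifference between High and Low: −3y = 9y − 2(1−y), giving y = 1/7.
Since P1 is indifferent in equilibrium, P1's expected payoff equals the payoff from either row against (1/7, 6/7). Using High: −3(1/7) = -3/7.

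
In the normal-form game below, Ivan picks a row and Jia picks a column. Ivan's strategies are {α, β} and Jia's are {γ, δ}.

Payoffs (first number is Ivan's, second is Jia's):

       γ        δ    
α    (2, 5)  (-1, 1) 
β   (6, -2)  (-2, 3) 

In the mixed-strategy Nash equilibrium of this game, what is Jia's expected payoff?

17/9

First find x, the probability Ivan plays α, from Jia's indifference between γ and δ: 5x − 2(1−x) = x + 3(1−x), giving x = 5/9.
Since Jia is indifferent in equilibrium, Jia's expected payoff equals the payoff from either column against (5/9, 4/9). Using γ: 5(5/9) − 2(4/9) = 17/9.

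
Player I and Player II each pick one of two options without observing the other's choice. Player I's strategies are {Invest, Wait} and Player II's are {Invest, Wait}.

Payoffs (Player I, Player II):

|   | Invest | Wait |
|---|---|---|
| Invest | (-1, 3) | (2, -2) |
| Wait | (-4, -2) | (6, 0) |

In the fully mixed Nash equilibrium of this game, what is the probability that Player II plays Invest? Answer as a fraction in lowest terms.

4/7

Let y be the probability that Player II plays Invest. In a completely mixed equilibrium, Player I must be indifferent between Invest and Wait.
Player I's expected payoff from Invest is −y + 2(1−y); from Wait it is −4y + 6(1−y).
Setting these equal: −3y + 2 = −10y + 6, so y = 4/7.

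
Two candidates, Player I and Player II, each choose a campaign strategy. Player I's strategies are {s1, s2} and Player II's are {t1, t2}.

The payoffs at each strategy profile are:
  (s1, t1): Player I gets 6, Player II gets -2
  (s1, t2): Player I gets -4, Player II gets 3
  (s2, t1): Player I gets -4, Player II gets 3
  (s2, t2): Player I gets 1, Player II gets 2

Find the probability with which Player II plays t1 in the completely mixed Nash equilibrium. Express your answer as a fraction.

1/3

Let c be the probability that Player II plays t1. In a completely mixed equilibrium, Player I must be indifferent between s1 and s2.
Player I's expected payoff from s1 is 6c − 4(1−c); from s2 it is −4c + (1−c).
Setting these equal: 10c − 4 = −5c + 1, so c = 1/3.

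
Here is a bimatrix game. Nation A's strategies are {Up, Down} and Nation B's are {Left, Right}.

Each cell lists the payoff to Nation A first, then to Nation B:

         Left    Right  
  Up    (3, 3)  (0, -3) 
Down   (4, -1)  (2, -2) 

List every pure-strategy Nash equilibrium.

(Down, Left)

(Up, Left): Nation A prefers Down (4 > 3) — not an equilibrium.
(Up, Right): Nation A prefers Down (2 > 0); Nation B prefers Left (3 > -3) — not an equilibrium.
(Down, Left): Nation A gets 4 ≥ 3 from Up, and Nation B gets -1 ≥ -2 from Right — Nash equilibrium.
(Down, Right): Nation B prefers Left (-1 > -2) — not an equilibrium.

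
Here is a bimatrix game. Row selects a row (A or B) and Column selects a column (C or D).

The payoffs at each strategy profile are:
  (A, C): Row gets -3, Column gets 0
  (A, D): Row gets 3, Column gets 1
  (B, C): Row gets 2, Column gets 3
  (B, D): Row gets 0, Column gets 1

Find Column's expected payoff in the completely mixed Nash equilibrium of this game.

First find p, the probability Row plays A, from Column's indifference between C and D: 3(1−p) = p + (1−p), giving p = 2/3.
Since Column is indifferent in equilibrium, Column's expected payoff equals the payoff from either column against (2/3, 1/3). Using C: 3(1/3) = 1.

1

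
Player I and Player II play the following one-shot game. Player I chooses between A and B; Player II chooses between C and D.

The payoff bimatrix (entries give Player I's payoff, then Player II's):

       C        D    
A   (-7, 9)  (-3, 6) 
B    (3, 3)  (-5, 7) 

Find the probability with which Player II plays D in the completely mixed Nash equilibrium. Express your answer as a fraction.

Let c be the probability that Player II plays C. In a completely mixed equilibrium, Player I must be indifferent between A and B.
Player I's expected payoff from A is −7c − 3(1−c); from B it is 3c − 5(1−c).
Setting these equal: −4c − 3 = 8c − 5, so c = 1/6.
Therefore Player II plays D with probability 1 − 1/6 = 5/6.

5/6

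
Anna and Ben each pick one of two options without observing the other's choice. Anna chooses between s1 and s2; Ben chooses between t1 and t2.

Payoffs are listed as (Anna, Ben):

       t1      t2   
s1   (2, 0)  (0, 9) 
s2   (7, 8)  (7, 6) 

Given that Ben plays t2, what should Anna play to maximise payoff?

Against t2, Anna earns 0 from s1 and 7 from s2.
So s2 is the best response.

s2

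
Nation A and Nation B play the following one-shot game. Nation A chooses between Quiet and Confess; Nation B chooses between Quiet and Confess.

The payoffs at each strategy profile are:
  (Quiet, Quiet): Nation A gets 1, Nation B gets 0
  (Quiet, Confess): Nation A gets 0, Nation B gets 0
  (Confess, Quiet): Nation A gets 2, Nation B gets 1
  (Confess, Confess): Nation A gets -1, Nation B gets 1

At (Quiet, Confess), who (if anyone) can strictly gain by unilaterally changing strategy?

Nation A at (Quiet, Confess) earns 0; deviating to Confess yields -1 — not better.
Nation B earns 0; deviating to Quiet yields 0 — not better.
Neither player can strictly improve; the profile is a Nash equilibrium.

Neither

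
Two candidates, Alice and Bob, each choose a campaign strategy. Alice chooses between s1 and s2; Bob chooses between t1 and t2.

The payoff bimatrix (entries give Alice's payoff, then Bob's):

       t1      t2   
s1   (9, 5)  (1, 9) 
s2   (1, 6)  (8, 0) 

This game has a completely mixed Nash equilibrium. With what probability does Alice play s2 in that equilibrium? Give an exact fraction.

2/5

Let p be the probability that Alice plays s1. In a completely mixed equilibrium, Bob must be indifferent between t1 and t2.
Bob's expected payoff from t1 is 5p + 6(1−p); from t2 it is 9p.
Setting these equal: −p + 6 = 9p, so p = 3/5.
Therefore Alice plays s2 with probability 1 − 3/5 = 2/5.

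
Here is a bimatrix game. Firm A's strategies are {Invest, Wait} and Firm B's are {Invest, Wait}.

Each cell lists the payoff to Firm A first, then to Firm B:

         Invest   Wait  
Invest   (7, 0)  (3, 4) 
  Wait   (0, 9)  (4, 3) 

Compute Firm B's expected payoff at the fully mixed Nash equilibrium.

First find p, the probability Firm A plays Invest, from Firm B's indifference between Invest and Wait: 9(1−p) = 4p + 3(1−p), giving p = 3/5.
Since Firm B is indifferent in equilibrium, Firm B's expected payoff equals the payoff from either column against (3/5, 2/5). Using Invest: 9(2/5) = 18/5.

18/5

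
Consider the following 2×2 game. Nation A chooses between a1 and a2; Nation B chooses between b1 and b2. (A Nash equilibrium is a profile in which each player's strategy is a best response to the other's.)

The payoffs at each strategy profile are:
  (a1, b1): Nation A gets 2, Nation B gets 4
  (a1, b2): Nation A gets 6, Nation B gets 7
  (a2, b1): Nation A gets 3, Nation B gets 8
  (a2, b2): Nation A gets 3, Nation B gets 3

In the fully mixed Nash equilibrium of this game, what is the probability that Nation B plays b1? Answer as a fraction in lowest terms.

Let q be the probability that Nation B plays b1. In a completely mixed equilibrium, Nation A must be indifferent between a1 and a2.
Nation A's expected payoff from a1 is 2q + 6(1−q); from a2 it is 3q + 3(1−q).
Setting these equal: −4q + 6 = 3, so q = 3/4.

3/4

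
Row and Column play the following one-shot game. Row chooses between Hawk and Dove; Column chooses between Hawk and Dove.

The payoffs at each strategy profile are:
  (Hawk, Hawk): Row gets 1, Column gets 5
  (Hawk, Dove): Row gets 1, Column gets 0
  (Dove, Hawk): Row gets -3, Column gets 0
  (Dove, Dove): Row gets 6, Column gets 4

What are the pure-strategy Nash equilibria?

(Hawk, Hawk) and (Dove, Dove)

(Hawk, Hawk): Row gets 1 ≥ -3 from Dove, and Column gets 5 ≥ 0 from Dove — Nash equilibrium.
(Hawk, Dove): Row prefers Dove (6 > 1); Column prefers Hawk (5 > 0) — not an equilibrium.
(Dove, Hawk): Row prefers Hawk (1 > -3); Column prefers Dove (4 > 0) — not an equilibrium.
(Dove, Dove): Row gets 6 ≥ 1 from Hawk, and Column gets 4 ≥ 0 from Hawk — Nash equilibrium.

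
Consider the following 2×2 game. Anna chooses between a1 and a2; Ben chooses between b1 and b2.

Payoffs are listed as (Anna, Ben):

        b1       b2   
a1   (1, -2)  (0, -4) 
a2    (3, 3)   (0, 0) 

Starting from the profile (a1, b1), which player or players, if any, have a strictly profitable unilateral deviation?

Anna

Anna at (a1, b1) earns 1; deviating to a2 yields 3 — a strict improvement.
Ben earns -2; deviating to b2 yields -4 — not better.
Only Anna has a strictly profitable deviation.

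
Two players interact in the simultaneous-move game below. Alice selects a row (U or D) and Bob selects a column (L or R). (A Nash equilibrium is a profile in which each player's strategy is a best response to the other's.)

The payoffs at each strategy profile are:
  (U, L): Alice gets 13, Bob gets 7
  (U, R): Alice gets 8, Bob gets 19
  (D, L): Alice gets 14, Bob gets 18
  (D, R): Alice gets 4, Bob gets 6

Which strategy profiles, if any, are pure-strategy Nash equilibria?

(U, R) and (D, L)

(U, L): Alice prefers D (14 > 13); Bob prefers R (19 > 7) — not an equilibrium.
(U, R): Alice gets 8 ≥ 4 from D, and Bob gets 19 ≥ 7 from L — Nash equilibrium.
(D, L): Alice gets 14 ≥ 13 from U, and Bob gets 18 ≥ 6 from R — Nash equilibrium.
(D, R): Alice prefers U (8 > 4); Bob prefers L (18 > 6) — not an equilibrium.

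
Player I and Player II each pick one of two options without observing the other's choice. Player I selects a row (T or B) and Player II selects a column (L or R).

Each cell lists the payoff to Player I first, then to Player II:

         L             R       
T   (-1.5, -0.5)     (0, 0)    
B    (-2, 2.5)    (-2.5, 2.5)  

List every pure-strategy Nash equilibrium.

(T, R)

(T, L): Player II prefers R (0 > -0.5) — not an equilibrium.
(T, R): Player I gets 0 ≥ -2.5 from B, and Player II gets 0 ≥ -0.5 from L — Nash equilibrium.
(B, L): Player I prefers T (-1.5 > -2) — not an equilibrium.
(B, R): Player I prefers T (0 > -2.5) — not an equilibrium.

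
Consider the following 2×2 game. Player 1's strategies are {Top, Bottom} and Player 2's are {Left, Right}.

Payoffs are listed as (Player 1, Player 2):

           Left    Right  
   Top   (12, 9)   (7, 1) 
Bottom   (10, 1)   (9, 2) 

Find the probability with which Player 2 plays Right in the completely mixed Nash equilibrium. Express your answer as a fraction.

Let y be the probability that Player 2 plays Left. In a completely mixed equilibrium, Player 1 must be indifferent between Top and Bottom.
Player 1's expected payoff from Top is 12y + 7(1−y); from Bottom it is 10y + 9(1−y).
Setting these equal: 5y + 7 = y + 9, so y = 1/2.
Therefore Player 2 plays Right with probability 1 − 1/2 = 1/2.

1/2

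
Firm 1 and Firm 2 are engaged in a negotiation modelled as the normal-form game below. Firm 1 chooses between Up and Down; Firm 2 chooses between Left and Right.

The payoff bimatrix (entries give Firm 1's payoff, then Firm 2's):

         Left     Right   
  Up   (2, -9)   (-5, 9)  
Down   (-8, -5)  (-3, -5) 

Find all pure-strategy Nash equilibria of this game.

(Down, Right)

(Up, Left): Firm 2 prefers Right (9 > -9) — not an equilibrium.
(Up, Right): Firm 1 prefers Down (-3 > -5) — not an equilibrium.
(Down, Left): Firm 1 prefers Up (2 > -8) — not an equilibrium.
(Down, Right): Firm 1 gets -3 ≥ -5 from Up, and Firm 2 gets -5 ≥ -5 from Left — Nash equilibrium.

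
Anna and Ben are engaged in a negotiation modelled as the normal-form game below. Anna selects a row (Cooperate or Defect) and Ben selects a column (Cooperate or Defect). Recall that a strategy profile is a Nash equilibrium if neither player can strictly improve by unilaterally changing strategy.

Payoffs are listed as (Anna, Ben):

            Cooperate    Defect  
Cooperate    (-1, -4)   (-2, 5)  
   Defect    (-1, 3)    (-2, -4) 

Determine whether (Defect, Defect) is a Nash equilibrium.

No

At (Defect, Defect), Anna earns -2; switching to Cooperate would give -2, so Anna has no profitable deviation.
Ben earns -4; switching to Cooperate would give 3, so Ben would deviate.
Since at least one player can profitably deviate, this is not a Nash equilibrium.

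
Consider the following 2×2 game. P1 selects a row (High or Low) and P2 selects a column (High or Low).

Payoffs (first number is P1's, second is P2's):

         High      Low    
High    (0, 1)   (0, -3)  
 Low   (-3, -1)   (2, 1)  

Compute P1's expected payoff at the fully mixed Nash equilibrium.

First find q, the probability P2 plays High, from P1's indifference between High and Low: 0 = −3q + 2(1−q), giving q = 2/5.
Since P1 is indifferent in equilibrium, P1's expected payoff equals the payoff from either row against (2/5, 3/5). Using High: 0 = 0.

0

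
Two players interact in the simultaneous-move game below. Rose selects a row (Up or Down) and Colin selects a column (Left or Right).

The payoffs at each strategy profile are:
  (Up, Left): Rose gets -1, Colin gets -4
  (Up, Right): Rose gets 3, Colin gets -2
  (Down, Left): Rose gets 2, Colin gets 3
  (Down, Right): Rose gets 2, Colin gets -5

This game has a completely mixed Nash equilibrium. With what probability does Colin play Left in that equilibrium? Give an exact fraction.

Let c be the probability that Colin plays Left. In a completely mixed equilibrium, Rose must be indifferent between Up and Down.
Rose's expected payoff from Up is −c + 3(1−c); from Down it is 2c + 2(1−c).
Setting these equal: −4c + 3 = 2, so c = 1/4.

1/4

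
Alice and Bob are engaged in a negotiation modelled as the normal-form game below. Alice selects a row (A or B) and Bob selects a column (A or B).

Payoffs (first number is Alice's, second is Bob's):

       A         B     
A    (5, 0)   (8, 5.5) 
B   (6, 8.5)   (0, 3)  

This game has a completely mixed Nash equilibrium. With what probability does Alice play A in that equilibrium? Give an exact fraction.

1/2

Let p be the probability that Alice plays A. In a completely mixed equilibrium, Bob must be indifferent between A and B.
Bob's expected payoff from A is 8.5(1−p); from B it is 5.5p + 3(1−p).
Setting these equal: −8.5p + 8.5 = 2.5p + 3, so p = 1/2.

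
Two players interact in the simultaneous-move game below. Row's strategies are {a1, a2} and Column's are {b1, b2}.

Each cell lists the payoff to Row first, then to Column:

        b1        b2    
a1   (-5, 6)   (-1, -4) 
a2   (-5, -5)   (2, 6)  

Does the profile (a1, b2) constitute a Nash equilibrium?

No

At (a1, b2), Row earns -1; switching to a2 would give 2, so Row would deviate.
Column earns -4; switching to b1 would give 6, so Column would deviate.
Since at least one player can profitably deviate, this is not a Nash equilibrium.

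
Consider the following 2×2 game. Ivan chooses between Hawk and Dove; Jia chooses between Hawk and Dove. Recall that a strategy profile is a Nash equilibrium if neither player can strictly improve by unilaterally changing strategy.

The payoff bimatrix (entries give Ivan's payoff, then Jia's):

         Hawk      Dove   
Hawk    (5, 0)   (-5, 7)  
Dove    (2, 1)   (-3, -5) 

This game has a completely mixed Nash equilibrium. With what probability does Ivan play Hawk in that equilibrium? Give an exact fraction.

Let r be the probability that Ivan plays Hawk. In a completely mixed equilibrium, Jia must be indifferent between Hawk and Dove.
Jia's expected payoff from Hawk is (1−r); from Dove it is 7r − 5(1−r).
Setting these equal: −r + 1 = 12r − 5, so r = 6/13.

6/13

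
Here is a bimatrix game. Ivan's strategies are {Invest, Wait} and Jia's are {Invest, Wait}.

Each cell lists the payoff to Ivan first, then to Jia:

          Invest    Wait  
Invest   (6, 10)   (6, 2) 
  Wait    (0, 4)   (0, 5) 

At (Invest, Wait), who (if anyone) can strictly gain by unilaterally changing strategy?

Jia

Ivan at (Invest, Wait) earns 6; deviating to Wait yields 0 — not better.
Jia earns 2; deviating to Invest yields 10 — a strict improvement.
Only Jia has a strictly profitable deviation.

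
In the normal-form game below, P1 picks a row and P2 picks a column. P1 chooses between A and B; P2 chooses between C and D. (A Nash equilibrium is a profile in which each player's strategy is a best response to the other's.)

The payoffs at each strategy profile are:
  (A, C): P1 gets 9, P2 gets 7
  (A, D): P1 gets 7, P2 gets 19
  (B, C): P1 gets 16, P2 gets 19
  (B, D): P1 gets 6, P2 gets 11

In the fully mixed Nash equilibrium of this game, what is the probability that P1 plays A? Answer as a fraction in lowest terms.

2/5

Let x be the probability that P1 plays A. In a completely mixed equilibrium, P2 must be indifferent between C and D.
P2's expected payoff from C is 7x + 19(1−x); from D it is 19x + 11(1−x).
Setting these equal: −12x + 19 = 8x + 11, so x = 2/5.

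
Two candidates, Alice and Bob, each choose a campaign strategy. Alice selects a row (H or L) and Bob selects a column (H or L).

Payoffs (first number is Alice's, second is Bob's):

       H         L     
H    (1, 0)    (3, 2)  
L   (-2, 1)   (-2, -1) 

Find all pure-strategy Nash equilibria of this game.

(H, L)

(H, H): Bob prefers L (2 > 0) — not an equilibrium.
(H, L): Alice gets 3 ≥ -2 from L, and Bob gets 2 ≥ 0 from H — Nash equilibrium.
(L, H): Alice prefers H (1 > -2) — not an equilibrium.
(L, L): Alice prefers H (3 > -2); Bob prefers H (1 > -1) — not an equilibrium.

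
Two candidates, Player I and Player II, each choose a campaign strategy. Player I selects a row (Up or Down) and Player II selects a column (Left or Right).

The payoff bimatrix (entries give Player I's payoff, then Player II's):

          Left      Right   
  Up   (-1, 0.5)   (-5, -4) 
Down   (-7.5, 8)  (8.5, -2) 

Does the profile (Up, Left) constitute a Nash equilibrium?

Yes

At (Up, Left), Player I earns -1; switching to Down would give -7.5, so Player I has no profitable deviation.
Player II earns 0.5; switching to Right would give -4, so Player II has no profitable deviation.
Neither player can gain by a unilateral deviation, so this profile is a Nash equilibrium.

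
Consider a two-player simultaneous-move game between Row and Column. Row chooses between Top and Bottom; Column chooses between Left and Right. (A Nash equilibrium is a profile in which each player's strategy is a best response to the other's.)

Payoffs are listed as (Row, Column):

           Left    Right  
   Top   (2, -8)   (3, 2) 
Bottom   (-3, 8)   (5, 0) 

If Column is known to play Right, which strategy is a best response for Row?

Against Right, Row earns 3 from Top and 5 from Bottom.
So Bottom is the best response.

Bottom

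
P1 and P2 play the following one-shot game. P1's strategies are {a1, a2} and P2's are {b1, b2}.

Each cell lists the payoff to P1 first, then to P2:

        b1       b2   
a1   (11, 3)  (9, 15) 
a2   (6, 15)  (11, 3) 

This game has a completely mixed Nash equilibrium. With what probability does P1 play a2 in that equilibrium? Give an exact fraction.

1/2

Let x be the probability that P1 plays a1. In a completely mixed equilibrium, P2 must be indifferent between b1 and b2.
P2's expected payoff from b1 is 3x + 15(1−x); from b2 it is 15x + 3(1−x).
Setting these equal: −12x + 15 = 12x + 3, so x = 1/2.
Therefore P1 plays a2 with probability 1 − 1/2 = 1/2.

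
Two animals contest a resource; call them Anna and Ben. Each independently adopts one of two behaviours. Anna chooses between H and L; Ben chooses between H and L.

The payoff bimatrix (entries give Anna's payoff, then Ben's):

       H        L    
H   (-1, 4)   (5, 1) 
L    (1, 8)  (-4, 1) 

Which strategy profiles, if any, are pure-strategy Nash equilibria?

(L, H)

(H, H): Anna prefers L (1 > -1) — not an equilibrium.
(H, L): Ben prefers H (4 > 1) — not an equilibrium.
(L, H): Anna gets 1 ≥ -1 from H, and Ben gets 8 ≥ 1 from L — Nash equilibrium.
(L, L): Anna prefers H (5 > -4); Ben prefers H (8 > 1) — not an equilibrium.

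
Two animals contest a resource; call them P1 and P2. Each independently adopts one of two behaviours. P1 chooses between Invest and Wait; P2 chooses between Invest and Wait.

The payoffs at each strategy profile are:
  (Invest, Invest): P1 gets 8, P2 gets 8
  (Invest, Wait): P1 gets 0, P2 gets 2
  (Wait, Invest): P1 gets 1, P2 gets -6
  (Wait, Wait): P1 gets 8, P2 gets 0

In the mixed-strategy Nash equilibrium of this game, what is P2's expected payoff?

1

First find p, the probability P1 plays Invest, from P2's indifference between Invest and Wait: 8p − 6(1−p) = 2p, giving p = 1/2.
Since P2 is indifferent in equilibrium, P2's expected payoff equals the payoff from either column against (1/2, 1/2). Using Invest: 8(1/2) − 6(1/2) = 1.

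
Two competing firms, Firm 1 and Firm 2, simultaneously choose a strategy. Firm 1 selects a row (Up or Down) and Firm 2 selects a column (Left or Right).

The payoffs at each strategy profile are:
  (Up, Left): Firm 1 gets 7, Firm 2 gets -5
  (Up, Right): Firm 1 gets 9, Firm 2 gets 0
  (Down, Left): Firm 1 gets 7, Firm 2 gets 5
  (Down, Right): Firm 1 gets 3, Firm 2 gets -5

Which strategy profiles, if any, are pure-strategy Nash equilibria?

(Up, Right) and (Down, Left)

(Up, Left): Firm 2 prefers Right (0 > -5) — not an equilibrium.
(Up, Right): Firm 1 gets 9 ≥ 3 from Down, and Firm 2 gets 0 ≥ -5 from Left — Nash equilibrium.
(Down, Left): Firm 1 gets 7 ≥ 7 from Up, and Firm 2 gets 5 ≥ -5 from Right — Nash equilibrium.
(Down, Right): Firm 1 prefers Up (9 > 3); Firm 2 prefers Left (5 > -5) — not an equilibrium.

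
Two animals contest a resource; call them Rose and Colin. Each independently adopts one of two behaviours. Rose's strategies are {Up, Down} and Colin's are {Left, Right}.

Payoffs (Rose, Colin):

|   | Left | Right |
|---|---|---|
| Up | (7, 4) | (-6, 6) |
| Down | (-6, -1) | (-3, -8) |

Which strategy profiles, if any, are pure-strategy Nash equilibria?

none

(Up, Left): Colin prefers Right (6 > 4) — not an equilibrium.
(Up, Right): Rose prefers Down (-3 > -6) — not an equilibrium.
(Down, Left): Rose prefers Up (7 > -6) — not an equilibrium.
(Down, Right): Colin prefers Left (-1 > -8) — not an equilibrium.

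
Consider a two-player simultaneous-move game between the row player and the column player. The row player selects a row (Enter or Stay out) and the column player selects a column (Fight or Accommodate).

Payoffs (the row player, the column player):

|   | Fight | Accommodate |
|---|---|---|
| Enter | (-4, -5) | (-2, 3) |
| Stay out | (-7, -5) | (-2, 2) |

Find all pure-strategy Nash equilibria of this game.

(Enter, Fight): the column player prefers Accommodate (3 > -5) — not an equilibrium.
(Enter, Accommodate): the row player gets -2 ≥ -2 from Stay out, and the column player gets 3 ≥ -5 from Fight — Nash equilibrium.
(Stay out, Fight): the row player prefers Enter (-4 > -7); the column player prefers Accommodate (2 > -5) — not an equilibrium.
(Stay out, Accommodate): the row player gets -2 ≥ -2 from Enter, and the column player gets 2 ≥ -5 from Fight — Nash equilibrium.

(Enter, Accommodate) and (Stay out, Accommodate)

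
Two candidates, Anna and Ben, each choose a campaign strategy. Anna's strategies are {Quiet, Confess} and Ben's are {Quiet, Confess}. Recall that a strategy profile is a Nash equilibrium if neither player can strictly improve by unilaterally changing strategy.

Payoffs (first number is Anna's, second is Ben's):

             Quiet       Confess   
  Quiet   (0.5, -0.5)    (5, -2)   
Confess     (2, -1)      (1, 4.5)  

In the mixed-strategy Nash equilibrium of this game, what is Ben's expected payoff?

First find x, the probability Anna plays Quiet, from Ben's indifference between Quiet and Confess: −0.5x − (1−x) = −2x + 4.5(1−x), giving x = 11/14.
Since Ben is indifferent in equilibrium, Ben's expected payoff equals the payoff from either column against (11/14, 3/14). Using Quiet: −0.5(11/14) − (3/14) = -17/28.

-17/28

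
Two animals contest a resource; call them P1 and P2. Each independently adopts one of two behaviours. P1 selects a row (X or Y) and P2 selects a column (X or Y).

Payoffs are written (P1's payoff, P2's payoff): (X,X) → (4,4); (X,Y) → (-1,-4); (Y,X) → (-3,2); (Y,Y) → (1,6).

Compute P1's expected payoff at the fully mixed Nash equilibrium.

1/9

First find y, the probability P2 plays X, from P1's indifference between X and Y: 4y − (1−y) = −3y + (1−y), giving y = 2/9.
Since P1 is indifferent in equilibrium, P1's expected payoff equals the payoff from either row against (2/9, 7/9). Using X: 4(2/9) − (7/9) = 1/9.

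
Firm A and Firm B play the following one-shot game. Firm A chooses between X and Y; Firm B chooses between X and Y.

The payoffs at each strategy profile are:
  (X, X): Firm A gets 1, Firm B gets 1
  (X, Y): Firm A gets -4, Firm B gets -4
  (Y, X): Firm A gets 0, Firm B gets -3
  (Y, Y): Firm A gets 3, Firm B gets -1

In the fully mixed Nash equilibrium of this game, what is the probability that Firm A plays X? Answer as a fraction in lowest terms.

2/7

Let p be the probability that Firm A plays X. In a completely mixed equilibrium, Firm B must be indifferent between X and Y.
Firm B's expected payoff from X is p − 3(1−p); from Y it is −4p − (1−p).
Setting these equal: 4p − 3 = −3p − 1, so p = 2/7.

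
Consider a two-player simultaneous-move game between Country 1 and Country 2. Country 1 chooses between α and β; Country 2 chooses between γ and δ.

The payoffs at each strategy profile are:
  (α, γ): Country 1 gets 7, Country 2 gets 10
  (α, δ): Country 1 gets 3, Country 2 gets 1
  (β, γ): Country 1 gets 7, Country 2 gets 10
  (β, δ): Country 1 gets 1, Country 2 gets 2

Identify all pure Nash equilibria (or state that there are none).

(α, γ): Country 1 gets 7 ≥ 7 from β, and Country 2 gets 10 ≥ 1 from δ — Nash equilibrium.
(α, δ): Country 2 prefers γ (10 > 1) — not an equilibrium.
(β, γ): Country 1 gets 7 ≥ 7 from α, and Country 2 gets 10 ≥ 2 from δ — Nash equilibrium.
(β, δ): Country 1 prefers α (3 > 1); Country 2 prefers γ (10 > 2) — not an equilibrium.

(α, γ) and (β, γ)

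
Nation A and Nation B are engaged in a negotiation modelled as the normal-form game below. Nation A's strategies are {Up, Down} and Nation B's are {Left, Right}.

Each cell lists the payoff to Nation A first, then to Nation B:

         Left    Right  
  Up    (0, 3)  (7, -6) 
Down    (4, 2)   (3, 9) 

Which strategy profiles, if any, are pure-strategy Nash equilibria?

none

(Up, Left): Nation A prefers Down (4 > 0) — not an equilibrium.
(Up, Right): Nation B prefers Left (3 > -6) — not an equilibrium.
(Down, Left): Nation B prefers Right (9 > 2) — not an equilibrium.
(Down, Right): Nation A prefers Up (7 > 3) — not an equilibrium.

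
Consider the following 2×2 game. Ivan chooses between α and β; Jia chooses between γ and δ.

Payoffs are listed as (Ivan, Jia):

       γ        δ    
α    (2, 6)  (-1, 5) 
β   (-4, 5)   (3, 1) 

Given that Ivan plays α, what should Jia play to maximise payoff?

γ

Against α, Jia earns 6 from γ and 5 from δ.
So γ is the best response.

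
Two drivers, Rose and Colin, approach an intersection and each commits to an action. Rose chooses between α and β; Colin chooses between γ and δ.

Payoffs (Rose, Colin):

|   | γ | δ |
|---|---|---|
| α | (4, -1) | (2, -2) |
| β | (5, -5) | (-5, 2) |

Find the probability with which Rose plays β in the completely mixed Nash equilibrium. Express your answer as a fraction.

1/8

Let x be the probability that Rose plays α. In a completely mixed equilibrium, Colin must be indifferent between γ and δ.
Colin's expected payoff from γ is −x − 5(1−x); from δ it is −2x + 2(1−x).
Setting these equal: 4x − 5 = −4x + 2, so x = 7/8.
Therefore Rose plays β with probability 1 − 7/8 = 1/8.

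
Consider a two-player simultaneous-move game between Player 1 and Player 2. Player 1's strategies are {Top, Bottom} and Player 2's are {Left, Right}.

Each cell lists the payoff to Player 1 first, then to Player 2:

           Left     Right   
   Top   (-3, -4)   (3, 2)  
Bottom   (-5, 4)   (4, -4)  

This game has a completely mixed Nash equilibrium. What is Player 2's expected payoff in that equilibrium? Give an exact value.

First find p, the probability Player 1 plays Top, from Player 2's indifference between Left and Right: −4p + 4(1−p) = 2p − 4(1−p), giving p = 4/7.
Since Player 2 is indifferent in equilibrium, Player 2's expected payoff equals the payoff from either column against (4/7, 3/7). Using Left: −4(4/7) + 4(3/7) = -4/7.

-4/7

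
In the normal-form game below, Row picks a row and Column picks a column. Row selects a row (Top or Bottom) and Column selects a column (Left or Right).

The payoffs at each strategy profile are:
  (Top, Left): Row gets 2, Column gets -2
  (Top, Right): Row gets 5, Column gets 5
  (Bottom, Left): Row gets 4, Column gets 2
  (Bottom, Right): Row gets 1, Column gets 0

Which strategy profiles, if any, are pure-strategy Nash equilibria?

(Top, Right) and (Bottom, Left)

(Top, Left): Row prefers Bottom (4 > 2); Column prefers Right (5 > -2) — not an equilibrium.
(Top, Right): Row gets 5 ≥ 1 from Bottom, and Column gets 5 ≥ -2 from Left — Nash equilibrium.
(Bottom, Left): Row gets 4 ≥ 2 from Top, and Column gets 2 ≥ 0 from Right — Nash equilibrium.
(Bottom, Right): Row prefers Top (5 > 1); Column prefers Left (2 > 0) — not an equilibrium.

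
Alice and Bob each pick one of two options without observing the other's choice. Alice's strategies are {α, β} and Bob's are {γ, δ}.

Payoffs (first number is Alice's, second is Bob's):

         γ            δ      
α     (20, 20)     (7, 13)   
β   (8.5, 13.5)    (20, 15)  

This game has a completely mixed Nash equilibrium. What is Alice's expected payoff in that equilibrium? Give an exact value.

681/49

First find q, the probability Bob plays γ, from Alice's indifference between α and β: 20q + 7(1−q) = 8.5q + 20(1−q), giving q = 26/49.
Since Alice is indifferent in equilibrium, Alice's expected payoff equals the payoff from either row against (26/49, 23/49). Using α: 20(26/49) + 7(23/49) = 681/49.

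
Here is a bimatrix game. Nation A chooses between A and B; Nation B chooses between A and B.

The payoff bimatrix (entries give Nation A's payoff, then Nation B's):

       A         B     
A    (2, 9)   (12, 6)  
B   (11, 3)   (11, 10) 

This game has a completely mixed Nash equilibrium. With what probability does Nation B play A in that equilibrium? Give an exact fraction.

Let y be the probability that Nation B plays A. In a completely mixed equilibrium, Nation A must be indifferent between A and B.
Nation A's expected payoff from A is 2y + 12(1−y); from B it is 11y + 11(1−y).
Setting these equal: −10y + 12 = 11, so y = 1/10.

1/10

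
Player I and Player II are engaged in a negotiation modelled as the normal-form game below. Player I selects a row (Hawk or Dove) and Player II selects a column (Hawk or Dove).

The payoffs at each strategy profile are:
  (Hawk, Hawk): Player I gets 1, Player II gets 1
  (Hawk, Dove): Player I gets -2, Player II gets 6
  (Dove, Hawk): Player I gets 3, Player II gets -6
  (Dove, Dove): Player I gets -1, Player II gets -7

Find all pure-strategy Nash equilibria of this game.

(Hawk, Hawk): Player I prefers Dove (3 > 1); Player II prefers Dove (6 > 1) — not an equilibrium.
(Hawk, Dove): Player I prefers Dove (-1 > -2) — not an equilibrium.
(Dove, Hawk): Player I gets 3 ≥ 1 from Hawk, and Player II gets -6 ≥ -7 from Dove — Nash equilibrium.
(Dove, Dove): Player II prefers Hawk (-6 > -7) — not an equilibrium.

(Dove, Hawk)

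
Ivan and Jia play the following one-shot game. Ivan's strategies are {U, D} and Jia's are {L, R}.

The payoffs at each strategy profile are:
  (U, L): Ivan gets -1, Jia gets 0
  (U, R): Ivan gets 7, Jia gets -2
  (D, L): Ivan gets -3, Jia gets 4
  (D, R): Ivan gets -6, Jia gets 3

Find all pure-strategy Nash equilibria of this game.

(U, L)

(U, L): Ivan gets -1 ≥ -3 from D, and Jia gets 0 ≥ -2 from R — Nash equilibrium.
(U, R): Jia prefers L (0 > -2) — not an equilibrium.
(D, L): Ivan prefers U (-1 > -3) — not an equilibrium.
(D, R): Ivan prefers U (7 > -6); Jia prefers L (4 > 3) — not an equilibrium.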